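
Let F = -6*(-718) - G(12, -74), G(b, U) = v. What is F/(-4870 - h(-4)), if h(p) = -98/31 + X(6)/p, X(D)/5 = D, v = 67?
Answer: -262942/301279 ≈ -0.87275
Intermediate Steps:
X(D) = 5*D
G(b, U) = 67
h(p) = -98/31 + 30/p (h(p) = -98/31 + (5*6)/p = -98*1/31 + 30/p = -98/31 + 30/p)
F = 4241 (F = -6*(-718) - 1*67 = 4308 - 67 = 4241)
F/(-4870 - h(-4)) = 4241/(-4870 - (-98/31 + 30/(-4))) = 4241/(-4870 - (-98/31 + 30*(-¼))) = 4241/(-4870 - (-98/31 - 15/2)) = 4241/(-4870 - 1*(-661/62)) = 4241/(-4870 + 661/62) = 4241/(-301279/62) = 4241*(-62/301279) = -262942/301279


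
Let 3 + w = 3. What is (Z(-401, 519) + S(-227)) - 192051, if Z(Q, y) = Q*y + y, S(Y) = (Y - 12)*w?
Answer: -399651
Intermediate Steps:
w = 0 (w = -3 + 3 = 0)
S(Y) = 0 (S(Y) = (Y - 12)*0 = (-12 + Y)*0 = 0)
Z(Q, y) = y + Q*y
(Z(-401, 519) + S(-227)) - 192051 = (519*(1 - 401) + 0) - 192051 = (519*(-400) + 0) - 192051 = (-207600 + 0) - 192051 = -207600 - 192051 = -399651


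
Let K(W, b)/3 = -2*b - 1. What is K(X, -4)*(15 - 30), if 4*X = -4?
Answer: -315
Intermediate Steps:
X = -1 (X = (¼)*(-4) = -1)
K(W, b) = -3 - 6*b (K(W, b) = 3*(-2*b - 1) = 3*(-1 - 2*b) = -3 - 6*b)
K(X, -4)*(15 - 30) = (-3 - 6*(-4))*(15 - 30) = (-3 + 24)*(-15) = 21*(-15) = -315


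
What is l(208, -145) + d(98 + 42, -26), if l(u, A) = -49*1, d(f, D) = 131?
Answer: 82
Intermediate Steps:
l(u, A) = -49
l(208, -145) + d(98 + 42, -26) = -49 + 131 = 82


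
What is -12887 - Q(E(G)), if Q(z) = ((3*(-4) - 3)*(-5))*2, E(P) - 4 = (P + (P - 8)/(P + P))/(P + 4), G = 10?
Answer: -13037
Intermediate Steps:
E(P) = 4 + (P + (-8 + P)/(2*P))/(4 + P) (E(P) = 4 + (P + (P - 8)/(P + P))/(P + 4) = 4 + (P + (-8 + P)/((2*P)))/(4 + P) = 4 + (P + (-8 + P)*(1/(2*P)))/(4 + P) = 4 + (P + (-8 + P)/(2*P))/(4 + P))
Q(z) = 150 (Q(z) = ((-12 - 3)*(-5))*2 = -15*(-5)*2 = 75*2 = 150)
-12887 - Q(E(G)) = -12887 - 1*150 = -12887 - 150 = -13037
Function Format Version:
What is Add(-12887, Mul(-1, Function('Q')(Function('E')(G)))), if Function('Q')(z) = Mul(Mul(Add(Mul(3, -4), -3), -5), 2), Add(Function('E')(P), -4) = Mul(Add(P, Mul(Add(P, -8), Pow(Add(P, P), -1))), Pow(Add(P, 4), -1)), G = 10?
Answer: -13037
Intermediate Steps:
Function('E')(P) = Add(4, Mul(Pow(Add(4, P), -1), Add(P, Mul(Rational(1, 2), Pow(P, -1), Add(-8, P))))) (Function('E')(P) = Add(4, Mul(Add(P, Mul(Add(P, -8), Pow(Add(P, P), -1))), Pow(Add(P, 4), -1))) = Add(4, Mul(Add(P, Mul(Add(-8, P), Pow(Mul(2, P), -1))), Pow(Add(4, P), -1))) = Add(4, Mul(Add(P, Mul(Add(-8, P), Mul(Rational(1, 2), Pow(P, -1)))), Pow(Add(4, P), -1))) = Add(4, Mul(Add(P, Mul(Rational(1, 2), Pow(P, -1), Add(-8, P))), Pow(Add(4, P), -1))) = Add(4, Mul(Pow(Add(4, P), -1), Add(P, Mul(Rational(1, 2), Pow(P, -1), Add(-8, P))))))
Function('Q')(z) = 150 (Function('Q')(z) = Mul(Mul(Add(-12, -3), -5), 2) = Mul(Mul(-15, -5), 2) = Mul(75, 2) = 150)
Add(-12887, Mul(-1, Function('Q')(Function('E')(G)))) = Add(-12887, Mul(-1, 150)) = Add(-12887, -150) = -13037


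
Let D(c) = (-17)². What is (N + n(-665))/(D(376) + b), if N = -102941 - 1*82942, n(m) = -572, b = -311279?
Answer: 37291/62198 ≈ 0.59955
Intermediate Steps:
D(c) = 289
N = -185883 (N = -102941 - 82942 = -185883)
(N + n(-665))/(D(376) + b) = (-185883 - 572)/(289 - 311279) = -186455/(-310990) = -186455*(-1/310990) = 37291/62198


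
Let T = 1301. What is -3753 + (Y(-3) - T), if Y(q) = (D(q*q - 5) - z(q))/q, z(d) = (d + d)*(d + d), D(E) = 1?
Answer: -15127/3 ≈ -5042.3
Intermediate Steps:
z(d) = 4*d² (z(d) = (2*d)*(2*d) = 4*d²)
Y(q) = (1 - 4*q²)/q
-3753 + (Y(-3) - T) = -3753 + ((1/(-3) - 4*(-3)) - 1*1301) = -3753 + ((-⅓ + 12) - 1301) = -3753 + (35/3 - 1301) = -3753 - 3868/3 = -15127/3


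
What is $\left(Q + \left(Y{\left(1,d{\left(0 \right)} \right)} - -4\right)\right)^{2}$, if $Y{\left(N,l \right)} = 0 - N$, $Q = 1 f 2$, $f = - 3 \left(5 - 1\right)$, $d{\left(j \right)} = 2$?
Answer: $441$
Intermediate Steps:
$f = -12$ ($f = \left(-3\right) 4 = -12$)
$Q = -24$ ($Q = 1 \left(-12\right) 2 = \left(-12\right) 2 = -24$)
$Y{\left(N,l \right)} = - N$
$\left(Q + \left(Y{\left(1,d{\left(0 \right)} \right)} - -4\right)\right)^{2} = \left(-24 - -3\right)^{2} = \left(-24 + \left(-1 + 4\right)\right)^{2} = \left(-24 + 3\right)^{2} = \left(-21\right)^{2} = 441$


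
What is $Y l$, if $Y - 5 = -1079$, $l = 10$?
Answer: $-10740$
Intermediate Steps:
$Y = -1074$ ($Y = 5 - 1079 = -1074$)
$Y l = \left(-1074\right) 10 = -10740$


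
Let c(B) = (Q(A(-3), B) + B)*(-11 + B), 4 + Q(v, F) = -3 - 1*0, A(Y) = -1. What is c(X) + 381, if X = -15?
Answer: 953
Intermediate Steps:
Q(v, F) = -7 (Q(v, F) = -4 + (-3 - 1*0) = -4 + (-3 + 0) = -4 - 3 = -7)
c(B) = (-11 + B)*(-7 + B) (c(B) = (-7 + B)*(-11 + B) = (-11 + B)*(-7 + B))
c(X) + 381 = (77 + (-15)² - 18*(-15)) + 381 = (77 + 225 + 270) + 381 = 572 + 381 = 953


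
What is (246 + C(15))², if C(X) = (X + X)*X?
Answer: 484416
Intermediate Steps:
C(X) = 2*X² (C(X) = (2*X)*X = 2*X²)
(246 + C(15))² = (246 + 2*15²)² = (246 + 2*225)² = (246 + 450)² = 696² = 484416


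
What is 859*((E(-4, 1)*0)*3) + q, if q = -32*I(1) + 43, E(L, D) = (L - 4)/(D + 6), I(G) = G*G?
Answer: 11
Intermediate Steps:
I(G) = G**2
E(L, D) = (-4 + L)/(6 + D)
q = 11 (q = -32*1**2 + 43 = -32*1 + 43 = -32 + 43 = 11)
859*((E(-4, 1)*0)*3) + q = 859*((((-4 - 4)/(6 + 1))*0)*3) + 11 = 859*(((-8/7)*0)*3) + 11 = 859*((((1/7)*(-8))*0)*3) + 11 = 859*(-8/7*0*3) + 11 = 859*(0*3) + 11 = 859*0 + 11 = 0 + 11 = 11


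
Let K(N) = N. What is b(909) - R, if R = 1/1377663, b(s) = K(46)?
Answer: 63372497/1377663 ≈ 46.000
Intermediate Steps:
b(s) = 46
R = 1/1377663 ≈ 7.2587e-7
b(909) - R = 46 - 1*1/1377663 = 46 - 1/1377663 = 63372497/1377663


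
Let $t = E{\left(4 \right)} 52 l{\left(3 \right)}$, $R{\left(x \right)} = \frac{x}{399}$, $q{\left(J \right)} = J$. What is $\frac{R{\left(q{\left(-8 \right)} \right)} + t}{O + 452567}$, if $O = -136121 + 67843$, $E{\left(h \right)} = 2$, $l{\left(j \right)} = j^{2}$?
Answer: $\frac{373456}{153331311} \approx 0.0024356$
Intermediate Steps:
$R{\left(x \right)} = \frac{x}{399}$ ($R{\left(x \right)} = x \frac{1}{399} = \frac{x}{399}$)
$O = -68278$
$t = 936$ ($t = 2 \cdot 52 \cdot 3^{2} = 104 \cdot 9 = 936$)
$\frac{R{\left(q{\left(-8 \right)} \right)} + t}{O + 452567} = \frac{\frac{1}{399} \left(-8\right) + 936}{-68278 + 452567} = \frac{- \frac{8}{399} + 936}{384289} = \frac{373456}{399} \cdot \frac{1}{384289} = \frac{373456}{153331311}$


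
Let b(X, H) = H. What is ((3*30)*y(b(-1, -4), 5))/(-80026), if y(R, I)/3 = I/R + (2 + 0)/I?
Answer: 459/160052 ≈ 0.0028678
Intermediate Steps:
y(R, I) = 6/I + 3*I/R (y(R, I) = 3*(I/R + (2 + 0)/I) = 3*(I/R + 2/I) = 3*(2/I + I/R) = 6/I + 3*I/R)
((3*30)*y(b(-1, -4), 5))/(-80026) = ((3*30)*(6/5 + 3*5/(-4)))/(-80026) = (90*(6*(⅕) + 3*5*(-¼)))*(-1/80026) = (90*(6/5 - 15/4))*(-1/80026) = (90*(-51/20))*(-1/80026) = -459/2*(-1/80026) = 459/160052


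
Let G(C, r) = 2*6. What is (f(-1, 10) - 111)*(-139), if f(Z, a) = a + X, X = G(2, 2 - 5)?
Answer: 12371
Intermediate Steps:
G(C, r) = 12
X = 12
f(Z, a) = 12 + a (f(Z, a) = a + 12 = 12 + a)
(f(-1, 10) - 111)*(-139) = ((12 + 10) - 111)*(-139) = (22 - 111)*(-139) = -89*(-139) = 12371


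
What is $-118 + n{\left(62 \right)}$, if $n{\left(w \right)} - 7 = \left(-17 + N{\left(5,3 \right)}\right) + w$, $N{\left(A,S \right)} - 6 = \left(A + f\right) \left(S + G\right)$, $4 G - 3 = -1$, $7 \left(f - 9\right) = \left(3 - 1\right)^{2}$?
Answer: $-9$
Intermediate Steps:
$f = \frac{67}{7}$ ($f = 9 + \frac{\left(3 - 1\right)^{2}}{7} = 9 + \frac{2^{2}}{7} = 9 + \frac{1}{7} \cdot 4 = 9 + \frac{4}{7} = \frac{67}{7} \approx 9.5714$)
$G = \frac{1}{2}$ ($G = \frac{3}{4} + \frac{1}{4} \left(-1\right) = \frac{3}{4} - \frac{1}{4} = \frac{1}{2} \approx 0.5$)
$N{\left(A,S \right)} = 6 + \left(\frac{1}{2} + S\right) \left(\frac{67}{7} + A\right)$ ($N{\left(A,S \right)} = 6 + \left(A + \frac{67}{7}\right) \left(S + \frac{1}{2}\right) = 6 + \left(\frac{67}{7} + A\right) \left(\frac{1}{2} + S\right) = 6 + \left(\frac{1}{2} + S\right) \left(\frac{67}{7} + A\right)$)
$n{\left(w \right)} = 47 + w$ ($n{\left(w \right)} = 7 + \left(\left(-17 + \left(\frac{151}{14} + \frac{1}{2} \cdot 5 + \frac{67}{7} \cdot 3 + 5 \cdot 3\right)\right) + w\right) = 7 + \left(\left(-17 + \left(\frac{151}{14} + \frac{5}{2} + \frac{201}{7} + 15\right)\right) + w\right) = 7 + \left(\left(-17 + 57\right) + w\right) = 7 + \left(40 + w\right) = 47 + w$)
$-118 + n{\left(62 \right)} = -118 + \left(47 + 62\right) = -118 + 109 = -9$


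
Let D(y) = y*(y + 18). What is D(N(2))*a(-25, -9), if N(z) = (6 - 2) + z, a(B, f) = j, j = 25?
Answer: 3600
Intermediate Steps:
a(B, f) = 25
N(z) = 4 + z
D(y) = y*(18 + y)
D(N(2))*a(-25, -9) = ((4 + 2)*(18 + (4 + 2)))*25 = (6*(18 + 6))*25 = (6*24)*25 = 144*25 = 3600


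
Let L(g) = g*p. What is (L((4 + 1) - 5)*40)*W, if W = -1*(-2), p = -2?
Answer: 0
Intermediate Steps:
W = 2
L(g) = -2*g (L(g) = g*(-2) = -2*g)
(L((4 + 1) - 5)*40)*W = (-2*((4 + 1) - 5)*40)*2 = (-2*(5 - 5)*40)*2 = (-2*0*40)*2 = (0*40)*2 = 0*2 = 0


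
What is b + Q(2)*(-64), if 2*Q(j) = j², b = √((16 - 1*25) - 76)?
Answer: -128 + I*√85 ≈ -128.0 + 9.2195*I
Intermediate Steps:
b = I*√85 (b = √((16 - 25) - 76) = √(-9 - 76) = √(-85) = I*√85 ≈ 9.2195*I)
Q(j) = j²/2
b + Q(2)*(-64) = I*√85 + ((½)*2²)*(-64) = I*√85 + ((½)*4)*(-64) = I*√85 + 2*(-64) = I*√85 - 128 = -128 + I*√85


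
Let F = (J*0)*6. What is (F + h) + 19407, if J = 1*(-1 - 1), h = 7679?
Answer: 27086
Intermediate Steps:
J = -2 (J = 1*(-2) = -2)
F = 0 (F = -2*0*6 = 0*6 = 0)
(F + h) + 19407 = (0 + 7679) + 19407 = 7679 + 19407 = 27086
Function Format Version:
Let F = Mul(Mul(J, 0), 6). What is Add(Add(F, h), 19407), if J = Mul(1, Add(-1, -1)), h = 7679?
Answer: 27086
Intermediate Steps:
J = -2 (J = Mul(1, -2) = -2)
F = 0 (F = Mul(Mul(-2, 0), 6) = Mul(0, 6) = 0)
Add(Add(F, h), 19407) = Add(Add(0, 7679), 19407) = Add(7679, 19407) = 27086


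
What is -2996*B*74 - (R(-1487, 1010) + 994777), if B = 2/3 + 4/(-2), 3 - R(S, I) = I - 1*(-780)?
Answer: -2092154/3 ≈ -6.9739e+5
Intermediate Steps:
R(S, I) = -777 - I (R(S, I) = 3 - (I - 1*(-780)) = 3 - (I + 780) = 3 - (780 + I) = 3 + (-780 - I) = -777 - I)
B = -4/3 (B = 2*(⅓) + 4*(-½) = ⅔ - 2 = -4/3 ≈ -1.3333)
-2996*B*74 - (R(-1487, 1010) + 994777) = -(-11984)*74/3 - ((-777 - 1*1010) + 994777) = -2996*(-296/3) - ((-777 - 1010) + 994777) = 886816/3 - (-1787 + 994777) = 886816/3 - 1*992990 = 886816/3 - 992990 = -2092154/3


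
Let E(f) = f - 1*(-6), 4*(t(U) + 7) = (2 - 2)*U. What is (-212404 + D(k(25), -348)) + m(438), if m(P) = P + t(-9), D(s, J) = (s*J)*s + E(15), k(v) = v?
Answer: -429452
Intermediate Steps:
t(U) = -7 (t(U) = -7 + ((2 - 2)*U)/4 = -7 + (0*U)/4 = -7 + (1/4)*0 = -7 + 0 = -7)
E(f) = 6 + f (E(f) = f + 6 = 6 + f)
D(s, J) = 21 + J*s**2 (D(s, J) = (s*J)*s + (6 + 15) = (J*s)*s + 21 = J*s**2 + 21 = 21 + J*s**2)
m(P) = -7 + P (m(P) = P - 7 = -7 + P)
(-212404 + D(k(25), -348)) + m(438) = (-212404 + (21 - 348*25**2)) + (-7 + 438) = (-212404 + (21 - 348*625)) + 431 = (-212404 + (21 - 217500)) + 431 = (-212404 - 217479) + 431 = -429883 + 431 = -429452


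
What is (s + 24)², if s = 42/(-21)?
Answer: 484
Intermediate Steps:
s = -2 (s = 42*(-1/21) = -2)
(s + 24)² = (-2 + 24)² = 22² = 484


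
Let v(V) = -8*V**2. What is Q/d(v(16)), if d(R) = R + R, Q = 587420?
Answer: -146855/1024 ≈ -143.41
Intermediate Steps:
d(R) = 2*R
Q/d(v(16)) = 587420/((2*(-8*16**2))) = 587420/((2*(-8*256))) = 587420/((2*(-2048))) = 587420/(-4096) = 587420*(-1/4096) = -146855/1024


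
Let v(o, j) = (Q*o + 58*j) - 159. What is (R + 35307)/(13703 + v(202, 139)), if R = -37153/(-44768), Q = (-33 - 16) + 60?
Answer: 1580660929/1066731904 ≈ 1.4818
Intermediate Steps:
Q = 11 (Q = -49 + 60 = 11)
R = 37153/44768 (R = -37153*(-1/44768) = 37153/44768 ≈ 0.82990)
v(o, j) = -159 + 11*o + 58*j (v(o, j) = (11*o + 58*j) - 159 = -159 + 11*o + 58*j)
(R + 35307)/(13703 + v(202, 139)) = (37153/44768 + 35307)/(13703 + (-159 + 11*202 + 58*139)) = 1580660929/(44768*(13703 + (-159 + 2222 + 8062))) = 1580660929/(44768*(13703 + 10125)) = (1580660929/44768)/23828 = (1580660929/44768)*(1/23828) = 1580660929/1066731904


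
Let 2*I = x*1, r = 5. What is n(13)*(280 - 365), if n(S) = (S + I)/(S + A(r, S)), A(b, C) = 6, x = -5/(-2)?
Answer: -255/4 ≈ -63.750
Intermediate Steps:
x = 5/2 (x = -5*(-1/2) = 5/2 ≈ 2.5000)
I = 5/4 (I = ((5/2)*1)/2 = (1/2)*(5/2) = 5/4 ≈ 1.2500)
n(S) = (5/4 + S)/(6 + S) (n(S) = (S + 5/4)/(S + 6) = (5/4 + S)/(6 + S))
n(13)*(280 - 365) = ((5/4 + 13)/(6 + 13))*(280 - 365) = ((57/4)/19)*(-85) = ((1/19)*(57/4))*(-85) = (3/4)*(-85) = -255/4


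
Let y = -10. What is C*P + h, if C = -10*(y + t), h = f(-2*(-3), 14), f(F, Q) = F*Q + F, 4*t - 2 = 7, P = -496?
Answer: -38350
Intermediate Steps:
t = 9/4 (t = ½ + (¼)*7 = ½ + 7/4 = 9/4 ≈ 2.2500)
f(F, Q) = F + F*Q
h = 90 (h = (-2*(-3))*(1 + 14) = 6*15 = 90)
C = 155/2 (C = -10*(-10 + 9/4) = -10*(-31/4) = 155/2 ≈ 77.500)
C*P + h = (155/2)*(-496) + 90 = -38440 + 90 = -38350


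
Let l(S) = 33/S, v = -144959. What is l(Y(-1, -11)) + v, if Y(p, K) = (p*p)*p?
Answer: -144992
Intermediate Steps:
Y(p, K) = p³ (Y(p, K) = p²*p = p³)
l(Y(-1, -11)) + v = 33/((-1)³) - 144959 = 33/(-1) - 144959 = 33*(-1) - 144959 = -33 - 144959 = -144992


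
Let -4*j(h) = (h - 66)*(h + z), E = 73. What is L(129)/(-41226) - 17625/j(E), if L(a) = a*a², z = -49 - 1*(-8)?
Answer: 101065611/384776 ≈ 262.66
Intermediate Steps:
z = -41 (z = -49 + 8 = -41)
L(a) = a³
j(h) = -(-66 + h)*(-41 + h)/4 (j(h) = -(h - 66)*(h - 41)/4 = -(-66 + h)*(-41 + h)/4)
L(129)/(-41226) - 17625/j(E) = 129³/(-41226) - 17625/(-1353/2 - ¼*73² + (107/4)*73) = 2146689*(-1/41226) - 17625/(-1353/2 - ¼*5329 + 7811/4) = -715563/13742 - 17625/(-1353/2 - 5329/4 + 7811/4) = -715563/13742 - 17625/(-56) = -715563/13742 - 17625*(-1/56) = -715563/13742 + 17625/56 = 101065611/384776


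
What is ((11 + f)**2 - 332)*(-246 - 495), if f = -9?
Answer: 243048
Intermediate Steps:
((11 + f)**2 - 332)*(-246 - 495) = ((11 - 9)**2 - 332)*(-246 - 495) = (2**2 - 332)*(-741) = (4 - 332)*(-741) = -328*(-741) = 243048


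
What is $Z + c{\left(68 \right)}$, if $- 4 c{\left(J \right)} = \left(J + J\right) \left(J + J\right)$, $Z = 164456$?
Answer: $159832$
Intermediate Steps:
$c{\left(J \right)} = - J^{2}$ ($c{\left(J \right)} = - \frac{\left(J + J\right) \left(J + J\right)}{4} = - \frac{2 J 2 J}{4} = - \frac{4 J^{2}}{4} = - J^{2}$)
$Z + c{\left(68 \right)} = 164456 - 68^{2} = 164456 - 4624 = 159832$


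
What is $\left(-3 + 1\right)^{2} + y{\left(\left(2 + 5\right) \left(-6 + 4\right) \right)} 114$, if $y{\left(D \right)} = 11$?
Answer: $1258$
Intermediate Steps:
$\left(-3 + 1\right)^{2} + y{\left(\left(2 + 5\right) \left(-6 + 4\right) \right)} 114 = \left(-3 + 1\right)^{2} + 11 \cdot 114 = \left(-2\right)^{2} + 1254 = 4 + 1254 = 1258$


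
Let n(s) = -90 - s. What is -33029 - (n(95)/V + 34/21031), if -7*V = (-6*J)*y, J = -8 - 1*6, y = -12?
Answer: -100023251617/3028464 ≈ -33028.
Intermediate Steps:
J = -14 (J = -8 - 6 = -14)
V = 144 (V = -(-6*(-14))*(-12)/7 = -12*(-12) = -1/7*(-1008) = 144)
-33029 - (n(95)/V + 34/21031) = -33029 - ((-90 - 1*95)/144 + 34/21031) = -33029 - ((-90 - 95)*(1/144) + 34*(1/21031)) = -33029 - (-185*1/144 + 34/21031) = -33029 - (-185/144 + 34/21031) = -33029 - 1*(-3885839/3028464) = -33029 + 3885839/3028464 = -100023251617/3028464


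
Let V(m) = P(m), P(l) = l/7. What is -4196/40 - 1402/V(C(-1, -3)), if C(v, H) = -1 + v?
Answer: 48021/10 ≈ 4802.1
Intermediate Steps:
P(l) = l/7 (P(l) = l*(1/7) = l/7)
V(m) = m/7
-4196/40 - 1402/V(C(-1, -3)) = -4196/40 - 1402*7/(-1 - 1) = -4196*1/40 - 1402/((1/7)*(-2)) = -1049/10 - 1402/(-2/7) = -1049/10 - 1402*(-7/2) = -1049/10 + 4907 = 48021/10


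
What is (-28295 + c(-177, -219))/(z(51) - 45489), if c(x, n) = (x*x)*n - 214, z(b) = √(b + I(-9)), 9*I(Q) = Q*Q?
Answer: 104466398280/689749687 + 4593040*√15/689749687 ≈ 151.48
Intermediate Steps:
I(Q) = Q²/9 (I(Q) = (Q*Q)/9 = Q²/9)
z(b) = √(9 + b) (z(b) = √(b + (⅑)*(-9)²) = √(b + (⅑)*81) = √(b + 9) = √(9 + b))
c(x, n) = -214 + n*x² (c(x, n) = x²*n - 214 = n*x² - 214 = -214 + n*x²)
(-28295 + c(-177, -219))/(z(51) - 45489) = (-28295 + (-214 - 219*(-177)²))/(√(9 + 51) - 45489) = (-28295 + (-214 - 219*31329))/(√60 - 45489) = (-28295 + (-214 - 6861051))/(2*√15 - 45489) = (-28295 - 6861265)/(-45489 + 2*√15) = -6889560/(-45489 + 2*√15)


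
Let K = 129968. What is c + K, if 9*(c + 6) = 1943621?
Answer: 3113279/9 ≈ 3.4592e+5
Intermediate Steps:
c = 1943567/9 (c = -6 + (⅑)*1943621 = -6 + 1943621/9 = 1943567/9 ≈ 2.1595e+5)
c + K = 1943567/9 + 129968 = 3113279/9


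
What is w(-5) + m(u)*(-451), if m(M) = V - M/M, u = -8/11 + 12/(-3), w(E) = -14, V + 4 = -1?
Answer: 2692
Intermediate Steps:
V = -5 (V = -4 - 1 = -5)
u = -52/11 (u = -8*1/11 + 12*(-⅓) = -8/11 - 4 = -52/11 ≈ -4.7273)
m(M) = -6 (m(M) = -5 - M/M = -5 - 1*1 = -5 - 1 = -6)
w(-5) + m(u)*(-451) = -14 - 6*(-451) = -14 + 2706 = 2692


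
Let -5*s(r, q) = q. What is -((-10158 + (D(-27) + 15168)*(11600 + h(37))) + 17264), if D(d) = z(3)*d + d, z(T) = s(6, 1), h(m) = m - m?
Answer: -175705346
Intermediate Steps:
s(r, q) = -q/5
h(m) = 0
z(T) = -⅕ (z(T) = -⅕*1 = -⅕)
D(d) = 4*d/5 (D(d) = -d/5 + d = 4*d/5)
-((-10158 + (D(-27) + 15168)*(11600 + h(37))) + 17264) = -((-10158 + ((⅘)*(-27) + 15168)*(11600 + 0)) + 17264) = -((-10158 + (-108/5 + 15168)*11600) + 17264) = -((-10158 + (75732/5)*11600) + 17264) = -((-10158 + 175698240) + 17264) = -(175688082 + 17264) = -1*175705346 = -175705346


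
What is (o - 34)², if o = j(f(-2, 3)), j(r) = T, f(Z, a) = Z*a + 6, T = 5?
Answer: 841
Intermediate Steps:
f(Z, a) = 6 + Z*a
j(r) = 5
o = 5
(o - 34)² = (5 - 34)² = (-29)² = 841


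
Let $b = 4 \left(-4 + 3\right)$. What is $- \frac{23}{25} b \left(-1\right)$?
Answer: $- \frac{92}{25} \approx -3.68$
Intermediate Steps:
$b = -4$ ($b = 4 \left(-1\right) = -4$)
$- \frac{23}{25} b \left(-1\right) = - \frac{23}{25} \left(-4\right) \left(-1\right) = \left(-23\right) \frac{1}{25} \left(-4\right) \left(-1\right) = \left(- \frac{23}{25}\right) \left(-4\right) \left(-1\right) = \frac{92}{25} \left(-1\right) = - \frac{92}{25}$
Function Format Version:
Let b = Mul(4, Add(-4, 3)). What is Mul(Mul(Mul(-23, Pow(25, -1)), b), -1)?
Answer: Rational(-92, 25) ≈ -3.6800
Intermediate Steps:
b = -4 (b = Mul(4, -1) = -4)
Mul(Mul(Mul(-23, Pow(25, -1)), b), -1) = Mul(Mul(Mul(-23, Pow(25, -1)), -4), -1) = Mul(Mul(Mul(-23, Rational(1, 25)), -4), -1) = Mul(Mul(Rational(-23, 25), -4), -1) = Mul(Rational(92, 25), -1) = Rational(-92, 25)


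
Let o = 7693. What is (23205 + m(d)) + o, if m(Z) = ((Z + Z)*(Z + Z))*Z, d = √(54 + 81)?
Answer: 30898 + 1620*√15 ≈ 37172.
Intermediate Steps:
d = 3*√15 (d = √135 = 3*√15 ≈ 11.619)
m(Z) = 4*Z³ (m(Z) = ((2*Z)*(2*Z))*Z = (4*Z²)*Z = 4*Z³)
(23205 + m(d)) + o = (23205 + 4*(3*√15)³) + 7693 = (23205 + 4*(405*√15)) + 7693 = (23205 + 1620*√15) + 7693 = 30898 + 1620*√15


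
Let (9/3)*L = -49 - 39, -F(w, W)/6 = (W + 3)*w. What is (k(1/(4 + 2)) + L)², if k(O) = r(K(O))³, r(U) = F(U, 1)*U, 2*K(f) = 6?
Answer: 914044931046976/9 ≈ 1.0156e+14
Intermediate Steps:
F(w, W) = -6*w*(3 + W) (F(w, W) = -6*(W + 3)*w = -6*(3 + W)*w = -6*w*(3 + W))
K(f) = 3 (K(f) = (½)*6 = 3)
r(U) = -24*U² (r(U) = (-6*U*(3 + 1))*U = (-6*U*4)*U = (-24*U)*U = -24*U²)
L = -88/3 (L = (-49 - 39)/3 = (⅓)*(-88) = -88/3 ≈ -29.333)
k(O) = -10077696 (k(O) = (-24*3²)³ = (-24*9)³ = (-216)³ = -10077696)
(k(1/(4 + 2)) + L)² = (-10077696 - 88/3)² = (-30233176/3)² = 914044931046976/9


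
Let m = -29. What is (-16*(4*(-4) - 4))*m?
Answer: -9280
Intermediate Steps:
(-16*(4*(-4) - 4))*m = -16*(4*(-4) - 4)*(-29) = -16*(-16 - 4)*(-29) = -16*(-20)*(-29) = 320*(-29) = -9280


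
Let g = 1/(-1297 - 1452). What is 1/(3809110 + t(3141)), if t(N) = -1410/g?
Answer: 1/7685200 ≈ 1.3012e-7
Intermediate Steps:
g = -1/2749 (g = 1/(-2749) = -1/2749 ≈ -0.00036377)
t(N) = 3876090 (t(N) = -1410/(-1/2749) = -1410*(-2749) = 3876090)
1/(3809110 + t(3141)) = 1/(3809110 + 3876090) = 1/7685200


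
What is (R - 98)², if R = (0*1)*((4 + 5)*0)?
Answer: 9604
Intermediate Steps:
R = 0 (R = 0*(9*0) = 0*0 = 0)
(R - 98)² = (0 - 98)² = (-98)² = 9604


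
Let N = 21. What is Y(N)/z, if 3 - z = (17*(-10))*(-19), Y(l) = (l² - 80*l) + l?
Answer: 174/461 ≈ 0.37744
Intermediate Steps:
Y(l) = l² - 79*l
z = -3227 (z = 3 - 17*(-10)*(-19) = 3 - (-170)*(-19) = 3 - 1*3230 = 3 - 3230 = -3227)
Y(N)/z = (21*(-79 + 21))/(-3227) = (21*(-58))*(-1/3227) = -1218*(-1/3227) = 174/461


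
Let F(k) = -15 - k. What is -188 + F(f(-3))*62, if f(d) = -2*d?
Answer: -1490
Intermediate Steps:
-188 + F(f(-3))*62 = -188 + (-15 - (-2)*(-3))*62 = -188 + (-15 - 1*6)*62 = -188 + (-15 - 6)*62 = -188 - 21*62 = -188 - 1302 = -1490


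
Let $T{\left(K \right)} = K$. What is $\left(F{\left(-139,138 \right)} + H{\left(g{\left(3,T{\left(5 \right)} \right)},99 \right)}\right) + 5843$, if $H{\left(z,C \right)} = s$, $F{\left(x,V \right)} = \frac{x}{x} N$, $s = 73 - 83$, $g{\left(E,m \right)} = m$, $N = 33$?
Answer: $5866$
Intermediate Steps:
$s = -10$
$F{\left(x,V \right)} = 33$ ($F{\left(x,V \right)} = \frac{x}{x} 33 = 1 \cdot 33 = 33$)
$H{\left(z,C \right)} = -10$
$\left(F{\left(-139,138 \right)} + H{\left(g{\left(3,T{\left(5 \right)} \right)},99 \right)}\right) + 5843 = \left(33 - 10\right) + 5843 = 23 + 5843 = 5866$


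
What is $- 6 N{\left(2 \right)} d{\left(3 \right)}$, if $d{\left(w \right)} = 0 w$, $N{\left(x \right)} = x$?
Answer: $0$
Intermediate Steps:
$d{\left(w \right)} = 0$
$- 6 N{\left(2 \right)} d{\left(3 \right)} = \left(-6\right) 2 \cdot 0 = \left(-12\right) 0 = 0$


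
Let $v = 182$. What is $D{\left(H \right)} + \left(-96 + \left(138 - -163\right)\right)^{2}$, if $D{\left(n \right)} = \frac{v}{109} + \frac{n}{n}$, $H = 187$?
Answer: $\frac{4581016}{109} \approx 42028.0$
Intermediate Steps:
$D{\left(n \right)} = \frac{291}{109}$ ($D{\left(n \right)} = \frac{182}{109} + \frac{n}{n} = 182 \cdot \frac{1}{109} + 1 = \frac{182}{109} + 1 = \frac{291}{109}$)
$D{\left(H \right)} + \left(-96 + \left(138 - -163\right)\right)^{2} = \frac{291}{109} + \left(-96 + \left(138 - -163\right)\right)^{2} = \frac{291}{109} + \left(-96 + \left(138 + 163\right)\right)^{2} = \frac{291}{109} + \left(-96 + 301\right)^{2} = \frac{291}{109} + 205^{2} = \frac{291}{109} + 42025 = \frac{4581016}{109}$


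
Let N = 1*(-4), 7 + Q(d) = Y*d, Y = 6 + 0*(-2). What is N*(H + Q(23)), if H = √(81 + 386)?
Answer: -524 - 4*√467 ≈ -610.44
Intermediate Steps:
Y = 6 (Y = 6 + 0 = 6)
H = √467 ≈ 21.610
Q(d) = -7 + 6*d
N = -4
N*(H + Q(23)) = -4*(√467 + (-7 + 6*23)) = -4*(√467 + (-7 + 138)) = -4*(√467 + 131) = -4*(131 + √467) = -524 - 4*√467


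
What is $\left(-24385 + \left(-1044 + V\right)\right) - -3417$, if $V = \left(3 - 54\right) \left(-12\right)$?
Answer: $-21400$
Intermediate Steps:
$V = 612$ ($V = \left(-51\right) \left(-12\right) = 612$)
$\left(-24385 + \left(-1044 + V\right)\right) - -3417 = \left(-24385 + \left(-1044 + 612\right)\right) - -3417 = \left(-24385 - 432\right) + 3417 = -24817 + 3417 = -21400$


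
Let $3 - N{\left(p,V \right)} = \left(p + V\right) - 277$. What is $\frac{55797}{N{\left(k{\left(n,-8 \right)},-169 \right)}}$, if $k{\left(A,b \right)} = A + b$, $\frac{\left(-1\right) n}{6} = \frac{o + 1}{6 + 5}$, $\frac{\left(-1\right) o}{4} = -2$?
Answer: $\frac{613767}{5081} \approx 120.8$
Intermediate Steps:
$o = 8$ ($o = \left(-4\right) \left(-2\right) = 8$)
$n = - \frac{54}{11}$ ($n = - 6 \frac{8 + 1}{6 + 5} = - 6 \cdot \frac{9}{11} = - 6 \cdot 9 \cdot \frac{1}{11} = \left(-6\right) \frac{9}{11} = - \frac{54}{11} \approx -4.9091$)
$N{\left(p,V \right)} = 280 - V - p$ ($N{\left(p,V \right)} = 3 - \left(\left(p + V\right) - 277\right) = 3 - \left(\left(V + p\right) - 277\right) = 3 - \left(-277 + V + p\right) = 280 - V - p$)
$\frac{55797}{N{\left(k{\left(n,-8 \right)},-169 \right)}} = \frac{55797}{280 - -169 - \left(- \frac{54}{11} - 8\right)} = \frac{55797}{280 + 169 - - \frac{142}{11}} = \frac{55797}{280 + 169 + \frac{142}{11}} = \frac{55797}{\frac{5081}{11}} = 55797 \cdot \frac{11}{5081} = \frac{613767}{5081}$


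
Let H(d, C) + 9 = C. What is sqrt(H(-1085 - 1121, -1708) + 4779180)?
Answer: sqrt(4777463) ≈ 2185.7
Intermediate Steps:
H(d, C) = -9 + C
sqrt(H(-1085 - 1121, -1708) + 4779180) = sqrt((-9 - 1708) + 4779180) = sqrt(-1717 + 4779180) = sqrt(4777463)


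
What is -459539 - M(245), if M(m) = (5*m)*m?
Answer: -759664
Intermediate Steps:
M(m) = 5*m²
-459539 - M(245) = -459539 - 5*245² = -459539 - 5*60025 = -459539 - 1*300125 = -459539 - 300125 = -759664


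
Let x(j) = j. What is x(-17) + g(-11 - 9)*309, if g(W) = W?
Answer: -6197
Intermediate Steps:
x(-17) + g(-11 - 9)*309 = -17 + (-11 - 9)*309 = -17 - 20*309 = -17 - 6180 = -6197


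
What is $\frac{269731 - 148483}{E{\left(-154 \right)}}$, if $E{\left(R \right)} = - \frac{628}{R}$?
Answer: $\frac{4668048}{157} \approx 29733.0$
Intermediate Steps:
$\frac{269731 - 148483}{E{\left(-154 \right)}} = \frac{269731 - 148483}{\left(-628\right) \frac{1}{-154}} = \frac{121248}{\left(-628\right) \left(- \frac{1}{154}\right)} = \frac{121248}{\frac{314}{77}} = 121248 \cdot \frac{77}{314} = \frac{4668048}{157}$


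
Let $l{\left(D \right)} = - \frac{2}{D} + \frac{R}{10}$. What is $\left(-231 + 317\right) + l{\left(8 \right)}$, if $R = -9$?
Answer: $\frac{1697}{20} \approx 84.85$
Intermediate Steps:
$l{\left(D \right)} = - \frac{9}{10} - \frac{2}{D}$ ($l{\left(D \right)} = - \frac{2}{D} - \frac{9}{10} = - \frac{9}{10} - \frac{2}{D}$)
$\left(-231 + 317\right) + l{\left(8 \right)} = \left(-231 + 317\right) - \left(\frac{9}{10} + \frac{2}{8}\right) = 86 - \frac{23}{20} = \frac{1697}{20}$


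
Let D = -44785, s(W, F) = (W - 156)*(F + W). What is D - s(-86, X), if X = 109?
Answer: -39219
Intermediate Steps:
s(W, F) = (-156 + W)*(F + W)
D - s(-86, X) = -44785 - ((-86)² - 156*109 - 156*(-86) + 109*(-86)) = -44785 - (7396 - 17004 + 13416 - 9374) = -44785 - 1*(-5566) = -44785 + 5566 = -39219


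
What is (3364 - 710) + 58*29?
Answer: 4336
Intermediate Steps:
(3364 - 710) + 58*29 = 2654 + 1682 = 4336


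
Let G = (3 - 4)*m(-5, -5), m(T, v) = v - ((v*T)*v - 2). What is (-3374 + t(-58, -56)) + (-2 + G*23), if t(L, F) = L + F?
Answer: -6296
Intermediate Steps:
m(T, v) = 2 + v - T*v**2 (m(T, v) = v - ((T*v)*v - 2) = v - (T*v**2 - 2) = v - (-2 + T*v**2) = v + (2 - T*v**2) = 2 + v - T*v**2)
G = -122 (G = (3 - 4)*(2 - 5 - 1*(-5)*(-5)**2) = -(2 - 5 - 1*(-5)*25) = -(2 - 5 + 125) = -1*122 = -122)
t(L, F) = F + L
(-3374 + t(-58, -56)) + (-2 + G*23) = (-3374 + (-56 - 58)) + (-2 - 122*23) = (-3374 - 114) + (-2 - 2806) = -3488 - 2808 = -6296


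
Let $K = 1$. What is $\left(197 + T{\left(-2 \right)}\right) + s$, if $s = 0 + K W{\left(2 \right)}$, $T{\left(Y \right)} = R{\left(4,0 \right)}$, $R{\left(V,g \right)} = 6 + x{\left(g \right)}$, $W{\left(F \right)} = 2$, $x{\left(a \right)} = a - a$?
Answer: $205$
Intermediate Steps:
$x{\left(a \right)} = 0$
$R{\left(V,g \right)} = 6$ ($R{\left(V,g \right)} = 6 + 0 = 6$)
$T{\left(Y \right)} = 6$
$s = 2$ ($s = 0 + 1 \cdot 2 = 0 + 2 = 2$)
$\left(197 + T{\left(-2 \right)}\right) + s = \left(197 + 6\right) + 2 = 203 + 2 = 205$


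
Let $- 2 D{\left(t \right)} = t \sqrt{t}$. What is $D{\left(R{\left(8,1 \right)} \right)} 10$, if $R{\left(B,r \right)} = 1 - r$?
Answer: $0$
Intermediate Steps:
$D{\left(t \right)} = - \frac{t^{\frac{3}{2}}}{2}$ ($D{\left(t \right)} = - \frac{t \sqrt{t}}{2} = - \frac{t^{\frac{3}{2}}}{2}$)
$D{\left(R{\left(8,1 \right)} \right)} 10 = - \frac{\left(1 - 1\right)^{\frac{3}{2}}}{2} \cdot 10 = - \frac{0^{\frac{3}{2}}}{2} \cdot 10 = \left(- \frac{1}{2}\right) 0 \cdot 10 = 0 \cdot 10 = 0$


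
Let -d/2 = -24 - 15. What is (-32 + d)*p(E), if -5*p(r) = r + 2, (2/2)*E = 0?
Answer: -92/5 ≈ -18.400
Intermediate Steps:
E = 0
d = 78 (d = -2*(-24 - 15) = -2*(-39) = 78)
p(r) = -⅖ - r/5 (p(r) = -(r + 2)/5 = -(2 + r)/5 = -⅖ - r/5)
(-32 + d)*p(E) = (-32 + 78)*(-⅖ - ⅕*0) = 46*(-⅖ + 0) = 46*(-⅖) = -92/5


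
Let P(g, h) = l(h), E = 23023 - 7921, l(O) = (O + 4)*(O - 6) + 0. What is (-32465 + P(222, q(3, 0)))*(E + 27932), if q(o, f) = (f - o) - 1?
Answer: -1397098810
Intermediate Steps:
q(o, f) = -1 + f - o
l(O) = (-6 + O)*(4 + O) (l(O) = (4 + O)*(-6 + O) + 0 = (-6 + O)*(4 + O) + 0 = (-6 + O)*(4 + O))
E = 15102
P(g, h) = -24 + h² - 2*h
(-32465 + P(222, q(3, 0)))*(E + 27932) = (-32465 + (-24 + (-1 + 0 - 1*3)² - 2*(-1 + 0 - 1*3)))*(15102 + 27932) = (-32465 + (-24 + (-1 + 0 - 3)² - 2*(-1 + 0 - 3)))*43034 = (-32465 + (-24 + (-4)² - 2*(-4)))*43034 = (-32465 + (-24 + 16 + 8))*43034 = (-32465 + 0)*43034 = -32465*43034 = -1397098810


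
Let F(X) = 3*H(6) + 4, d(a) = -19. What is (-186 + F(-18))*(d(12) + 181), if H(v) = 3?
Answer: -28026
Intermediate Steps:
F(X) = 13 (F(X) = 3*3 + 4 = 9 + 4 = 13)
(-186 + F(-18))*(d(12) + 181) = (-186 + 13)*(-19 + 181) = -173*162 = -28026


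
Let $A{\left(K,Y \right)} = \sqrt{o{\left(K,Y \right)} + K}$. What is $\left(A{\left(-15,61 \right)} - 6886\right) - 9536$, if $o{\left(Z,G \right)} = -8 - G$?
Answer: $-16422 + 2 i \sqrt{21} \approx -16422.0 + 9.1651 i$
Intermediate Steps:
$A{\left(K,Y \right)} = \sqrt{-8 + K - Y}$ ($A{\left(K,Y \right)} = \sqrt{\left(-8 - Y\right) + K} = \sqrt{-8 + K - Y}$)
$\left(A{\left(-15,61 \right)} - 6886\right) - 9536 = \left(\sqrt{-8 - 15 - 61} - 6886\right) - 9536 = \left(\sqrt{-84} - 6886\right) - 9536 = \left(2 i \sqrt{21} - 6886\right) - 9536 = \left(-6886 + 2 i \sqrt{21}\right) - 9536 = -16422 + 2 i \sqrt{21}$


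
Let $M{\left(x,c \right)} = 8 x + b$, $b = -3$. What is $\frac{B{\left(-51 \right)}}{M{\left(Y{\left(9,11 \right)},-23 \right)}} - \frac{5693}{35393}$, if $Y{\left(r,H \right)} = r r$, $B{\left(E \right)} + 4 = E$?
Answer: $- \frac{1123720}{4565697} \approx -0.24612$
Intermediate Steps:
$B{\left(E \right)} = -4 + E$
$Y{\left(r,H \right)} = r^{2}$
$M{\left(x,c \right)} = -3 + 8 x$ ($M{\left(x,c \right)} = 8 x - 3 = -3 + 8 x$)
$\frac{B{\left(-51 \right)}}{M{\left(Y{\left(9,11 \right)},-23 \right)}} - \frac{5693}{35393} = \frac{-4 - 51}{-3 + 8 \cdot 9^{2}} - \frac{5693}{35393} = - \frac{55}{-3 + 8 \cdot 81} - \frac{5693}{35393} = - \frac{55}{-3 + 648} - \frac{5693}{35393} = - \frac{55}{645} - \frac{5693}{35393} = \left(-55\right) \frac{1}{645} - \frac{5693}{35393} = - \frac{11}{129} - \frac{5693}{35393} = - \frac{1123720}{4565697}$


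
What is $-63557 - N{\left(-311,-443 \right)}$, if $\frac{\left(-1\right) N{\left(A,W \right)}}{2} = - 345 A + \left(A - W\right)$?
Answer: $151297$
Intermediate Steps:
$N{\left(A,W \right)} = 2 W + 688 A$ ($N{\left(A,W \right)} = - 2 \left(- 345 A + \left(A - W\right)\right) = - 2 \left(- W - 344 A\right) = 2 W + 688 A$)
$-63557 - N{\left(-311,-443 \right)} = -63557 - \left(2 \left(-443\right) + 688 \left(-311\right)\right) = -63557 - \left(-886 - 213968\right) = -63557 - -214854 = -63557 + 214854 = 151297$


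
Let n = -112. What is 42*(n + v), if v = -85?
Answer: -8274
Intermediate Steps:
42*(n + v) = 42*(-112 - 85) = 42*(-197) = -8274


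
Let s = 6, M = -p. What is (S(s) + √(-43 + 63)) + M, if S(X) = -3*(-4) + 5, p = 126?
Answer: -109 + 2*√5 ≈ -104.53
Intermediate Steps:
M = -126 (M = -1*126 = -126)
S(X) = 17 (S(X) = 12 + 5 = 17)
(S(s) + √(-43 + 63)) + M = (17 + √(-43 + 63)) - 126 = (17 + √20) - 126 = (17 + 2*√5) - 126 = -109 + 2*√5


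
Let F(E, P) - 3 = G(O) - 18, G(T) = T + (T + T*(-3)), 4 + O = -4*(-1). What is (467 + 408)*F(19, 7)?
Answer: -13125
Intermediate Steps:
O = 0 (O = -4 - 4*(-1) = -4 + 4 = 0)
G(T) = -T (G(T) = T + (T - 3*T) = T - 2*T = -T)
F(E, P) = -15 (F(E, P) = 3 + (-1*0 - 18) = 3 + (0 - 18) = 3 - 18 = -15)
(467 + 408)*F(19, 7) = (467 + 408)*(-15) = 875*(-15) = -13125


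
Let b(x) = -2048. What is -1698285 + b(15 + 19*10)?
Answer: -1700333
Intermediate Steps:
-1698285 + b(15 + 19*10) = -1698285 - 2048 = -1700333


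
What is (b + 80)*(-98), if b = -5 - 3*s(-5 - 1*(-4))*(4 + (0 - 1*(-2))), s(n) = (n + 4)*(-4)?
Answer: -28518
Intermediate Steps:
s(n) = -16 - 4*n (s(n) = (4 + n)*(-4) = -16 - 4*n)
b = 211 (b = -5 - 3*(-16 - 4*(-5 - 1*(-4)))*(4 + (0 - 1*(-2))) = -5 - 3*(-16 - 4*(-5 + 4))*(4 + (0 + 2)) = -5 - 3*(-16 - 4*(-1))*(4 + 2) = -5 - 3*(-16 + 4)*6 = -5 - (-36)*6 = -5 - 3*(-72) = -5 + 216 = 211)
(b + 80)*(-98) = (211 + 80)*(-98) = 291*(-98) = -28518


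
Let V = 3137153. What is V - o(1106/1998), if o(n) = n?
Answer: 3134015294/999 ≈ 3.1372e+6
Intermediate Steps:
V - o(1106/1998) = 3137153 - 1106/1998 = 3137153 - 1*553/999 = 3137153 - 553/999 = 3134015294/999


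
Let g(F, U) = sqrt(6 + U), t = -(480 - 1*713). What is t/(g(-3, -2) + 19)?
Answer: 233/21 ≈ 11.095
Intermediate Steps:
t = 233 (t = -(480 - 713) = -1*(-233) = 233)
t/(g(-3, -2) + 19) = 233/(sqrt(6 - 2) + 19) = 233/(sqrt(4) + 19) = 233/(2 + 19) = 233/21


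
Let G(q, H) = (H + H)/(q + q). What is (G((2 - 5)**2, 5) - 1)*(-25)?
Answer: 100/9 ≈ 11.111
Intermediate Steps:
G(q, H) = H/q (G(q, H) = (2*H)/((2*q)) = (2*H)*(1/(2*q)) = H/q)
(G((2 - 5)**2, 5) - 1)*(-25) = (5/((2 - 5)**2) - 1)*(-25) = (5/((-3)**2) - 1)*(-25) = (5/9 - 1)*(-25) = -4/9*(-25) = 100/9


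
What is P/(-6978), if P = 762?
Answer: -127/1163 ≈ -0.10920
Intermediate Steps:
P/(-6978) = 762/(-6978) = 762*(-1/6978) = -127/1163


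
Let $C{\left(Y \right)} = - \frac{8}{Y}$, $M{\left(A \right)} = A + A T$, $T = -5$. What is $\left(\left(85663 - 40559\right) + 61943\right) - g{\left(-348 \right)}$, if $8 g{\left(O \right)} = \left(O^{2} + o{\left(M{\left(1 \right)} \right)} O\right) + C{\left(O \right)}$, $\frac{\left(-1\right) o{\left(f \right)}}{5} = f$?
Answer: $\frac{32287091}{348} \approx 92779.0$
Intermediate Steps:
$M{\left(A \right)} = - 4 A$ ($M{\left(A \right)} = A + A \left(-5\right) = A - 5 A = - 4 A$)
$o{\left(f \right)} = - 5 f$
$g{\left(O \right)} = - \frac{1}{O} + \frac{O^{2}}{8} + \frac{5 O}{2}$ ($g{\left(O \right)} = \frac{\left(O^{2} + - 5 \left(\left(-4\right) 1\right) O\right) - \frac{8}{O}}{8} = \frac{\left(O^{2} + \left(-5\right) \left(-4\right) O\right) - \frac{8}{O}}{8} = \frac{\left(O^{2} + 20 O\right) - \frac{8}{O}}{8} = \frac{O^{2} - \frac{8}{O} + 20 O}{8} = - \frac{1}{O} + \frac{O^{2}}{8} + \frac{5 O}{2}$)
$\left(\left(85663 - 40559\right) + 61943\right) - g{\left(-348 \right)} = \left(\left(85663 - 40559\right) + 61943\right) - \frac{-8 + \left(-348\right)^{2} \left(20 - 348\right)}{8 \left(-348\right)} = \left(45104 + 61943\right) - \frac{1}{8} \left(- \frac{1}{348}\right) \left(-8 + 121104 \left(-328\right)\right) = 107047 - \frac{1}{8} \left(- \frac{1}{348}\right) \left(-8 - 39722112\right) = 107047 - \frac{1}{8} \left(- \frac{1}{348}\right) \left(-39722120\right) = 107047 - \frac{4965265}{348} = \frac{32287091}{348}$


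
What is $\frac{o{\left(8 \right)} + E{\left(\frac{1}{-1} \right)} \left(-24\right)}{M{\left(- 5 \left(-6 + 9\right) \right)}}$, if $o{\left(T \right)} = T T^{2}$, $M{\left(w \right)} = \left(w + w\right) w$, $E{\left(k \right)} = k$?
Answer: $\frac{268}{225} \approx 1.1911$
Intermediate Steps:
$M{\left(w \right)} = 2 w^{2}$ ($M{\left(w \right)} = 2 w w = 2 w^{2}$)
$o{\left(T \right)} = T^{3}$
$\frac{o{\left(8 \right)} + E{\left(\frac{1}{-1} \right)} \left(-24\right)}{M{\left(- 5 \left(-6 + 9\right) \right)}} = \frac{8^{3} + \frac{1}{-1} \left(-24\right)}{2 \left(- 5 \left(-6 + 9\right)\right)^{2}} = \frac{512 - -24}{2 \left(\left(-5\right) 3\right)^{2}} = \frac{512 + 24}{2 \left(-15\right)^{2}} = \frac{536}{2 \cdot 225} = \frac{536}{450} = 536 \cdot \frac{1}{450} = \frac{268}{225}$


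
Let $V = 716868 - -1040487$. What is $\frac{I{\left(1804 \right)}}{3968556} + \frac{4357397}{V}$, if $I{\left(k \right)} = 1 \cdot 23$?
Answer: $\frac{5764204809299}{2324720576460} \approx 2.4795$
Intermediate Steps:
$I{\left(k \right)} = 23$
$V = 1757355$ ($V = 716868 + 1040487 = 1757355$)
$\frac{I{\left(1804 \right)}}{3968556} + \frac{4357397}{V} = \frac{23}{3968556} + \frac{4357397}{1757355} = \frac{5764204809299}{2324720576460}$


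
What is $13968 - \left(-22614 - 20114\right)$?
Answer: $56696$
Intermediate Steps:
$13968 - \left(-22614 - 20114\right) = 13968 - -42728 = 13968 + 42728 = 56696$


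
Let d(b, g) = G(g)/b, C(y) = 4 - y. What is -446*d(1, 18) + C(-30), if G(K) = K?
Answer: -7994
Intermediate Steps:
d(b, g) = g/b
-446*d(1, 18) + C(-30) = -8028/1 + (4 - 1*(-30)) = -8028 + (4 + 30) = -446*18 + 34 = -8028 + 34 = -7994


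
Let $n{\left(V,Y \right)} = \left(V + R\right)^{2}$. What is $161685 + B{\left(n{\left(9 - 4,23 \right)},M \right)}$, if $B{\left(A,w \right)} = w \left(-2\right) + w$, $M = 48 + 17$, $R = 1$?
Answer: $161620$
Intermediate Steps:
$M = 65$
$n{\left(V,Y \right)} = \left(1 + V\right)^{2}$ ($n{\left(V,Y \right)} = \left(V + 1\right)^{2} = \left(1 + V\right)^{2}$)
$B{\left(A,w \right)} = - w$ ($B{\left(A,w \right)} = - 2 w + w = - w$)
$161685 + B{\left(n{\left(9 - 4,23 \right)},M \right)} = 161685 - 65 = 161620$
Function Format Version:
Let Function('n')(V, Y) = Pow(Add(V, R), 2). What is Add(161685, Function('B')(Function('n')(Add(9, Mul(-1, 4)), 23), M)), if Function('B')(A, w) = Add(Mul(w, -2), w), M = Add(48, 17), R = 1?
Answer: 161620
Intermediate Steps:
M = 65
Function('n')(V, Y) = Pow(Add(1, V), 2) (Function('n')(V, Y) = Pow(Add(V, 1), 2) = Pow(Add(1, V), 2))
Function('B')(A, w) = Mul(-1, w) (Function('B')(A, w) = Add(Mul(-2, w), w) = Mul(-1, w))
Add(161685, Function('B')(Function('n')(Add(9, Mul(-1, 4)), 23), M)) = Add(161685, Mul(-1, 65)) = Add(161685, -65) = 161620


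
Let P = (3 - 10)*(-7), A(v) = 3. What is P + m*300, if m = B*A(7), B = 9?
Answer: 8149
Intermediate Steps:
m = 27 (m = 9*3 = 27)
P = 49 (P = -7*(-7) = 49)
P + m*300 = 49 + 27*300 = 49 + 8100 = 8149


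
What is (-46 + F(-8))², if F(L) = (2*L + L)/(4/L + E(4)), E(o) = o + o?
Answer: 60516/25 ≈ 2420.6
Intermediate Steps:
E(o) = 2*o
F(L) = 3*L/(8 + 4/L) (F(L) = (2*L + L)/(4/L + 2*4) = (3*L)/(4/L + 8) = (3*L)/(8 + 4/L) = 3*L/(8 + 4/L))
(-46 + F(-8))² = (-46 + (¾)*(-8)²/(1 + 2*(-8)))² = (-46 + (¾)*64/(1 - 16))² = (-46 + (¾)*64/(-15))² = (-46 + (¾)*64*(-1/15))² = (-46 - 16/5)² = (-246/5)² = 60516/25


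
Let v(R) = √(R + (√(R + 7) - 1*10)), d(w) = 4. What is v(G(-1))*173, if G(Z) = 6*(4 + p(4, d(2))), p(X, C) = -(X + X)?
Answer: 173*√(-34 + I*√17) ≈ 61.053 + 1010.6*I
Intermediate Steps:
p(X, C) = -2*X
G(Z) = -24 (G(Z) = 6*(4 - 2*4) = 6*(4 - 8) = 6*(-4) = -24)
v(R) = √(-10 + R + √(7 + R)) (v(R) = √(R + (√(7 + R) - 10)) = √(R + (-10 + √(7 + R))) = √(-10 + R + √(7 + R)))
v(G(-1))*173 = √(-10 - 24 + √(7 - 24))*173 = √(-10 - 24 + √(-17))*173 = √(-10 - 24 + I*√17)*173 = √(-34 + I*√17)*173 = 173*√(-34 + I*√17)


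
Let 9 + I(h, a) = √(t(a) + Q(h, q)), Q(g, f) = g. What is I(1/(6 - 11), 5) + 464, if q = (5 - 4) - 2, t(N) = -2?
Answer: 455 + I*√55/5 ≈ 455.0 + 1.4832*I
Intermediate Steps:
q = -1 (q = 1 - 2 = -1)
I(h, a) = -9 + √(-2 + h)
I(1/(6 - 11), 5) + 464 = (-9 + √(-2 + 1/(6 - 11))) + 464 = (-9 + √(-2 + 1/(-5))) + 464 = (-9 + √(-2 - ⅕)) + 464 = (-9 + √(-11/5)) + 464 = (-9 + I*√55/5) + 464 = 455 + I*√55/5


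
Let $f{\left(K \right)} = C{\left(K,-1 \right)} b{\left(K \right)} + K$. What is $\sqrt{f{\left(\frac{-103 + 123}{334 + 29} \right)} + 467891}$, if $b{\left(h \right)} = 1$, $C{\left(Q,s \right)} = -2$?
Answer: $\frac{\sqrt{509531181}}{33} \approx 684.02$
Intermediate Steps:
$f{\left(K \right)} = -2 + K$ ($f{\left(K \right)} = \left(-2\right) 1 + K = -2 + K$)
$\sqrt{f{\left(\frac{-103 + 123}{334 + 29} \right)} + 467891} = \sqrt{\left(-2 + \frac{-103 + 123}{334 + 29}\right) + 467891} = \sqrt{\left(-2 + \frac{20}{363}\right) + 467891} = \sqrt{- \frac{706}{363} + 467891} = \sqrt{\frac{169843727}{363}} = \frac{\sqrt{509531181}}{33}$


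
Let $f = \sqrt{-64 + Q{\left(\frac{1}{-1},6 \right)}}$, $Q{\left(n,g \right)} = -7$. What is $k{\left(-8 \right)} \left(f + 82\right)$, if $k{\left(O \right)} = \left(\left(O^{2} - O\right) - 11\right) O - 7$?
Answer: $-40590 - 495 i \sqrt{71} \approx -40590.0 - 4170.9 i$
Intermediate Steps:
$k{\left(O \right)} = -7 + O \left(-11 + O^{2} - O\right)$ ($k{\left(O \right)} = \left(-11 + O^{2} - O\right) O - 7 = O \left(-11 + O^{2} - O\right) - 7 = -7 + O \left(-11 + O^{2} - O\right)$)
$f = i \sqrt{71}$ ($f = \sqrt{-64 - 7} = \sqrt{-71} = i \sqrt{71} \approx 8.4261 i$)
$k{\left(-8 \right)} \left(f + 82\right) = \left(-7 + \left(-8\right)^{3} - \left(-8\right)^{2} - -88\right) \left(i \sqrt{71} + 82\right) = \left(-7 - 512 - 64 + 88\right) \left(82 + i \sqrt{71}\right) = - 495 \left(82 + i \sqrt{71}\right) = -40590 - 495 i \sqrt{71}$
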